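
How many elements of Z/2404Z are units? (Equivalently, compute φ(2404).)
An element a ∈ Z/2404Z is a unit iff gcd(a, 2404) = 1, so the number of units is φ(2404). φ is multiplicative, with φ(p^e) = p^e − p^(e−1). Factorise 2404 = 2^2 · 601. Then
  φ(2404) = (2^2 − 2^1) · (601 − 1) = 2 · 600 = 1200.

Final answer: Z/2404Z has φ(2404) = 1200 units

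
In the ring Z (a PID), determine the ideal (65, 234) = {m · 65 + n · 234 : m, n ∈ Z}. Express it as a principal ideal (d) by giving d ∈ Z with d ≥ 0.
In the PID Z, (a, b) is generated by gcd(a, b). Compute gcd(234, 65) with the extended Euclidean algorithm, tracking rows (r, s, t) with s·234 + t·65 = r:
  row A: (234, 1, 0)   [1·234 + 0·65 = 234]
  row B: (65, 0, 1)   [0·234 + 1·65 = 65]
  234 = 3·65 + 39   → row C = row A − 3·row B = (39, 1, −3)   [check: 1·234 − 3·65 = 39]
  65 = 1·39 + 26   → row D = row B − 1·row C = (26, −1, 4)   [check: −1·234 + 4·65 = 26]
  39 = 1·26 + 13   → row E = row C − 1·row D = (13, 2, −7)   [check: 2·234 − 7·65 = 13]
  26 = 2·13 + 0   → remainder 0, stop. gcd = 13 (last nonzero row E).
So gcd(65, 234) = 13, with Bézout identity 2·234 − 7·65 = 13. Containment (⊇): the Bézout identity exhibits 13 as an element of (65, 234), giving (13) ⊆ (65, 234). Containment (⊆): since 13 | 65 and 13 | 234 (65 = 13·5, 234 = 13·18), every Z-linear combination of 65 and 234 is divisible by 13, so (65, 234) ⊆ (13). Therefore (65, 234) = (13), d = 13.

Final answer: (65, 234) = (13); d = 13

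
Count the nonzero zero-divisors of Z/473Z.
In Z/473Z each nonzero element is either a unit (gcd with 473 is 1) or a zero-divisor (gcd > 1). The number of units is φ(473): factorise 473 = 11 · 43, so φ(473) = (11 − 1) · (43 − 1) = 10 · 42 = 420. The nonzero elements number 473 − 1 = 472. Hence the nonzero zero-divisors number 472 − 420 = 52.

Final answer: Z/473Z has 52 nonzero zero-divisors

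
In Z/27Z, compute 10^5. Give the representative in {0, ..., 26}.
19

Use repeated squaring. Binary(5) = 101. Walk through the bits of the exponent 5 left-to-right: at each bit after the leading one, square the running value, then multiply by 10 if the bit is 1 (always reducing mod 27):
  bit 1 = 1 (leading): start with 10.
  bit 2 = 0: square 10^2 = 100 ≡ 19 (mod 27).
  bit 3 = 1: square 19^2 = 361 ≡ 10; bit is 1, so multiply 10·10 = 100 ≡ 19 (mod 27).
Final value: 10^5 ≡ 19 (mod 27).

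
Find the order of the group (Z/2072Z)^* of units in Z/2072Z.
(Z/2072Z)^* consists of the classes a with gcd(a, 2072) = 1, so its order is φ(2072). φ is multiplicative, with φ(p^e) = p^e − p^(e−1). Factorise 2072 = 2^3 · 7 · 37. Then
  φ(2072) = (2^3 − 2^2) · (7 − 1) · (37 − 1) = 4 · 6 · 36 = 864.
Thus |(Z/2072Z)^*| = 864.

Final answer: |(Z/2072Z)^*| = 864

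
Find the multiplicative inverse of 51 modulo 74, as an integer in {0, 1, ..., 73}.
Apply the extended Euclidean algorithm to (74, 51), tracking rows (r, s, t) with s·74 + t·51 = r. Each division r_prev = q·r_cur + r_new produces the new row as (previous row) − q·(current row):
  row A: (74, 1, 0)   [1·74 + 0·51 = 74]
  row B: (51, 0, 1)   [0·74 + 1·51 = 51]
  74 = 1·51 + 23   → row C = row A − 1·row B = (23, 1, −1)   [check: 1·74 − 1·51 = 23]
  51 = 2·23 + 5   → row D = row B − 2·row C = (5, −2, 3)   [check: −2·74 + 3·51 = 5]
  23 = 4·5 + 3   → row E = row C − 4·row D = (3, 9, −13)   [check: 9·74 − 13·51 = 3]
  5 = 1·3 + 2   → row F = row D − 1·row E = (2, −11, 16)   [check: −11·74 + 16·51 = 2]
  3 = 1·2 + 1   → row G = row E − 1·row F = (1, 20, −29)   [check: 20·74 − 29·51 = 1]
  2 = 2·1 + 0   → remainder 0, stop. gcd = 1 (last nonzero row G).
The gcd is 1, so 51 is invertible mod 74. The last nonzero row gives 20·74 − 29·51 = 1, so t = −29. So 51^(−1) ≡ −29 ≡ 45 (mod 74). Verify: 51 · 45 = 2295 ≡ 1 (mod 74). ✓

Final answer: 51^(−1) ≡ 45 (mod 74)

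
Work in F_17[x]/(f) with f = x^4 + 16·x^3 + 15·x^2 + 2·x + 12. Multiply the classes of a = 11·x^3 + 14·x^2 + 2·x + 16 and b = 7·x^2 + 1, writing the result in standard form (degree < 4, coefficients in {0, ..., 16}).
Multiply as integer polynomials: a · b = 77·x^5 + 98·x^4 + 25·x^3 + 126·x^2 + 2·x + 16. Reducing coefficients mod 17: a · b ≡ 9·x^5 + 13·x^4 + 8·x^3 + 7·x^2 + 2·x + 16. Now divide by f(x) = x^4 + 16·x^3 + 15·x^2 + 2·x + 12 in F_17[x], eliminating the leading term at each step:
  leading term 9·x^5: subtract (9·x)·f(x) = 9·x^5 + 8·x^4 + 16·x^3 + x^2 + 6·x, leaving 5·x^4 + 9·x^3 + 6·x^2 + 13·x + 16 (coefficients mod 17)
  leading term 5·x^4: subtract (5)·f(x) = 5·x^4 + 12·x^3 + 7·x^2 + 10·x + 9, leaving 14·x^3 + 16·x^2 + 3·x + 7 (coefficients mod 17)
The degree is now < 4, so this is the remainder. Hence a · b ≡ 14·x^3 + 16·x^2 + 3·x + 7 in F_17[x]/(f).

Final answer: a · b ≡ 14·x^3 + 16·x^2 + 3·x + 7 (mod f(x))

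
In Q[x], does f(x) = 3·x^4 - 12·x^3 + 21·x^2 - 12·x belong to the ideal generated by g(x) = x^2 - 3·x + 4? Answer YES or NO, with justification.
In Q[x] the ideal (g) consists of all multiples of g, so f ∈ (g) iff g | f, i.e. iff the remainder of f on division by g is 0. Divide f by g (g is monic, so eliminate the leading term of the running remainder at each step):
  leading term 3·x^4: subtract (3·x^2)·g(x) = 3·x^4 - 9·x^3 + 12·x^2, leaving -3·x^3 + 9·x^2 - 12·x
  leading term -3·x^3: subtract (-3·x)·g(x) = -3·x^3 + 9·x^2 - 12·x, leaving 0
The remainder is 0, so f(x) = g(x) · h(x) with h(x) = 3·x^2 - 3·x. Hence g | f, i.e. f ∈ (g).

Final answer: YES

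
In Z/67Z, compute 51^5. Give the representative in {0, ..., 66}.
Use repeated squaring. Binary(5) = 101. Walk through the bits of the exponent 5 left-to-right: at each bit after the leading one, square the running value, then multiply by 51 if the bit is 1 (always reducing mod 67):
  bit 1 = 1 (leading): start with 51.
  bit 2 = 0: square 51^2 = 2601 ≡ 55 (mod 67).
  bit 3 = 1: square 55^2 = 3025 ≡ 10; bit is 1, so multiply 10·51 = 510 ≡ 41 (mod 67).
Final value: 51^5 ≡ 41 (mod 67).

Final answer: 41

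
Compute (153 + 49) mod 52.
Reduce the summands first: 153 ≡ 49 (mod 52), so 153 + 49 ≡ 49 + 49 (mod 52). 49 + 49 = 98; 98 = 1·52 + 46, so (153 + 49) mod 52 = 46.

Final answer: 46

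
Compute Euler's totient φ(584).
φ is multiplicative, with φ(p^e) = p^e − p^(e−1). Factorise 584 = 2^3 · 73. Then
  φ(584) = (2^3 − 2^2) · (73 − 1) = 4 · 72 = 288.

Final answer: φ(584) = 288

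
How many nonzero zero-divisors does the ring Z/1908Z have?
In Z/1908Z each nonzero element is either a unit (gcd with 1908 is 1) or a zero-divisor (gcd > 1). The number of units is φ(1908): factorise 1908 = 2^2 · 3^2 · 53, so φ(1908) = (2^2 − 2^1) · (3^2 − 3^1) · (53 − 1) = 2 · 6 · 52 = 624. The nonzero elements number 1908 − 1 = 1907. Hence the nonzero zero-divisors number 1907 − 624 = 1283.

Final answer: Z/1908Z has 1283 nonzero zero-divisors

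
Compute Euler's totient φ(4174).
φ is multiplicative, with φ(p^e) = p^e − p^(e−1). Factorise 4174 = 2 · 2087. Then
  φ(4174) = (2 − 1) · (2087 − 1) = 1 · 2086 = 2086.

Final answer: φ(4174) = 2086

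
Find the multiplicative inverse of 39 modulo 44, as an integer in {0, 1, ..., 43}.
Apply the extended Euclidean algorithm to (44, 39), tracking rows (r, s, t) with s·44 + t·39 = r. Each division r_prev = q·r_cur + r_new produces the new row as (previous row) − q·(current row):
  row A: (44, 1, 0)   [1·44 + 0·39 = 44]
  row B: (39, 0, 1)   [0·44 + 1·39 = 39]
  44 = 1·39 + 5   → row C = row A − 1·row B = (5, 1, −1)   [check: 1·44 − 1·39 = 5]
  39 = 7·5 + 4   → row D = row B − 7·row C = (4, −7, 8)   [check: −7·44 + 8·39 = 4]
  5 = 1·4 + 1   → row E = row C − 1·row D = (1, 8, −9)   [check: 8·44 − 9·39 = 1]
  4 = 4·1 + 0   → remainder 0, stop. gcd = 1 (last nonzero row E).
The gcd is 1, so 39 is invertible mod 44. The last nonzero row gives 8·44 − 9·39 = 1, so t = −9. So 39^(−1) ≡ −9 ≡ 35 (mod 44). Verify: 39 · 35 = 1365 ≡ 1 (mod 44). ✓

Final answer: 39^(−1) ≡ 35 (mod 44)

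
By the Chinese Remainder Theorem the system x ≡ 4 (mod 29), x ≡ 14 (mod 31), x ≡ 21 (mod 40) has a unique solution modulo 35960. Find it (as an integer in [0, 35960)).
x ≡ 34021 (mod 35960); the representative in [0, 35960) is 34021

The moduli 29, 31, 40 are pairwise coprime, so by the CRT there is a unique solution mod 29·31·40 = 35960.
Solve by successive substitution. Start with x ≡ 4 (mod 29).
  Combine with x ≡ 14 (mod 31): write x = 4 + 29·t and require 4 + 29·t ≡ 14 (mod 31), i.e. 29·t ≡ 14 − 4 ≡ 10 (mod 31). Since 29^(−1) ≡ 15 (mod 31), t ≡ 15·10 ≡ 26 (mod 31). So x ≡ 4 + 29·26 = 758 (mod 899).
  Combine with x ≡ 21 (mod 40): write x = 758 + 899·t and require 758 + 899·t ≡ 21 (mod 40), i.e. 899·t ≡ 21 − 758 ≡ 23 (mod 40). Since 899^(−1) ≡ 19 (mod 40) (899 ≡ 19 (mod 40)), t ≡ 19·23 ≡ 37 (mod 40). So x ≡ 758 + 899·37 = 34021 (mod 35960).
Unique solution in [0, 35960): x = 34021.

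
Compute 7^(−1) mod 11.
Apply the extended Euclidean algorithm to (11, 7), tracking rows (r, s, t) with s·11 + t·7 = r. Each division r_prev = q·r_cur + r_new produces the new row as (previous row) − q·(current row):
  row A: (11, 1, 0)   [1·11 + 0·7 = 11]
  row B: (7, 0, 1)   [0·11 + 1·7 = 7]
  11 = 1·7 + 4   → row C = row A − 1·row B = (4, 1, −1)   [check: 1·11 − 1·7 = 4]
  7 = 1·4 + 3   → row D = row B − 1·row C = (3, −1, 2)   [check: −1·11 + 2·7 = 3]
  4 = 1·3 + 1   → row E = row C − 1·row D = (1, 2, −3)   [check: 2·11 − 3·7 = 1]
  3 = 3·1 + 0   → remainder 0, stop. gcd = 1 (last nonzero row E).
The gcd is 1, so 7 is invertible mod 11. The last nonzero row gives 2·11 − 3·7 = 1, so t = −3. So 7^(−1) ≡ −3 ≡ 8 (mod 11). Verify: 7 · 8 = 56 ≡ 1 (mod 11). ✓

Final answer: 7^(−1) ≡ 8 (mod 11)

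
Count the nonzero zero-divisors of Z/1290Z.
In Z/1290Z each nonzero element is either a unit (gcd with 1290 is 1) or a zero-divisor (gcd > 1). The number of units is φ(1290): factorise 1290 = 2 · 3 · 5 · 43, so φ(1290) = (2 − 1) · (3 − 1) · (5 − 1) · (43 − 1) = 1 · 2 · 4 · 42 = 336. The nonzero elements number 1290 − 1 = 1289. Hence the nonzero zero-divisors number 1289 − 336 = 953.

Final answer: Z/1290Z has 953 nonzero zero-divisors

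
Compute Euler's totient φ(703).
φ(703) = 648

φ is multiplicative, with φ(p^e) = p^e − p^(e−1). Factorise 703 = 19 · 37. Then
  φ(703) = (19 − 1) · (37 − 1) = 18 · 36 = 648.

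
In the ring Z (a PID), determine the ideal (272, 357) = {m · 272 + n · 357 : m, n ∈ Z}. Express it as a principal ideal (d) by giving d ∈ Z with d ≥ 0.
In the PID Z, (a, b) is generated by gcd(a, b). Compute gcd(357, 272) with the extended Euclidean algorithm, tracking rows (r, s, t) with s·357 + t·272 = r:
  row A: (357, 1, 0)   [1·357 + 0·272 = 357]
  row B: (272, 0, 1)   [0·357 + 1·272 = 272]
  357 = 1·272 + 85   → row C = row A − 1·row B = (85, 1, −1)   [check: 1·357 − 1·272 = 85]
  272 = 3·85 + 17   → row D = row B − 3·row C = (17, −3, 4)   [check: −3·357 + 4·272 = 17]
  85 = 5·17 + 0   → remainder 0, stop. gcd = 17 (last nonzero row D).
So gcd(272, 357) = 17, with Bézout identity −3·357 + 4·272 = 17. Containment (⊇): the Bézout identity exhibits 17 as an element of (272, 357), giving (17) ⊆ (272, 357). Containment (⊆): since 17 | 272 and 17 | 357 (272 = 17·16, 357 = 17·21), every Z-linear combination of 272 and 357 is divisible by 17, so (272, 357) ⊆ (17). Therefore (272, 357) = (17), d = 17.

Final answer: (272, 357) = (17); d = 17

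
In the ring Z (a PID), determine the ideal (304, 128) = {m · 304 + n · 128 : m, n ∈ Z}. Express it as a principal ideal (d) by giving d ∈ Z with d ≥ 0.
In the PID Z, (a, b) is generated by gcd(a, b). Compute gcd(304, 128) with the extended Euclidean algorithm, tracking rows (r, s, t) with s·304 + t·128 = r:
  row A: (304, 1, 0)   [1·304 + 0·128 = 304]
  row B: (128, 0, 1)   [0·304 + 1·128 = 128]
  304 = 2·128 + 48   → row C = row A − 2·row B = (48, 1, −2)   [check: 1·304 − 2·128 = 48]
  128 = 2·48 + 32   → row D = row B − 2·row C = (32, −2, 5)   [check: −2·304 + 5·128 = 32]
  48 = 1·32 + 16   → row E = row C − 1·row D = (16, 3, −7)   [check: 3·304 − 7·128 = 16]
  32 = 2·16 + 0   → remainder 0, stop. gcd = 16 (last nonzero row E).
So gcd(304, 128) = 16, with Bézout identity 3·304 − 7·128 = 16. Containment (⊇): the Bézout identity exhibits 16 as an element of (304, 128), giving (16) ⊆ (304, 128). Containment (⊆): since 16 | 304 and 16 | 128 (304 = 16·19, 128 = 16·8), every Z-linear combination of 304 and 128 is divisible by 16, so (304, 128) ⊆ (16). Therefore (304, 128) = (16), d = 16.

Final answer: (304, 128) = (16); d = 16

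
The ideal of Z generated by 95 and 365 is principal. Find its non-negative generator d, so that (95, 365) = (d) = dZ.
In the PID Z, (a, b) is generated by gcd(a, b). Compute gcd(365, 95) with the extended Euclidean algorithm, tracking rows (r, s, t) with s·365 + t·95 = r:
  row A: (365, 1, 0)   [1·365 + 0·95 = 365]
  row B: (95, 0, 1)   [0·365 + 1·95 = 95]
  365 = 3·95 + 80   → row C = row A − 3·row B = (80, 1, −3)   [check: 1·365 − 3·95 = 80]
  95 = 1·80 + 15   → row D = row B − 1·row C = (15, −1, 4)   [check: −1·365 + 4·95 = 15]
  80 = 5·15 + 5   → row E = row C − 5·row D = (5, 6, −23)   [check: 6·365 − 23·95 = 5]
  15 = 3·5 + 0   → remainder 0, stop. gcd = 5 (last nonzero row E).
So gcd(95, 365) = 5, with Bézout identity 6·365 − 23·95 = 5. Containment (⊇): the Bézout identity exhibits 5 as an element of (95, 365), giving (5) ⊆ (95, 365). Containment (⊆): since 5 | 95 and 5 | 365 (95 = 5·19, 365 = 5·73), every Z-linear combination of 95 and 365 is divisible by 5, so (95, 365) ⊆ (5). Therefore (95, 365) = (5), d = 5.

Final answer: (95, 365) = (5); d = 5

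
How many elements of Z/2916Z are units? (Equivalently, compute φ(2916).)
An element a ∈ Z/2916Z is a unit iff gcd(a, 2916) = 1, so the number of units is φ(2916). φ is multiplicative, with φ(p^e) = p^e − p^(e−1). Factorise 2916 = 2^2 · 3^6. Then
  φ(2916) = (2^2 − 2^1) · (3^6 − 3^5) = 2 · 486 = 972.

Final answer: Z/2916Z has φ(2916) = 972 units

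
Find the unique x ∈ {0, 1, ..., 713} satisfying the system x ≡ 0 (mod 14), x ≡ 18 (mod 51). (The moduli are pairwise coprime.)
x ≡ 630 (mod 714); the representative in [0, 714) is 630

The moduli 14, 51 are pairwise coprime, so by the CRT there is a unique solution mod 14·51 = 714.
Solve by successive substitution. Start with x ≡ 0 (mod 14).
  Combine with x ≡ 18 (mod 51): write x = 14·t and require 14·t ≡ 18 (mod 51). Since 14^(−1) ≡ 11 (mod 51), t ≡ 11·18 ≡ 45 (mod 51). So x ≡ 14·45 = 630 (mod 714).
Unique solution in [0, 714): x = 630.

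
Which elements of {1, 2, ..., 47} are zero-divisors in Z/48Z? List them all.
nonzero zero-divisors of Z/48Z = {2, 3, 4, 6, 8, 9, 10, 12, 14, 15, 16, 18, 20, 21, 22, 24, 26, 27, 28, 30, 32, 33, 34, 36, 38, 39, 40, 42, 44, 45, 46}

An element a ∈ Z/48Z (with a ≠ 0) is a zero-divisor iff gcd(a, 48) > 1 (because a is a unit precisely when gcd(a, n) = 1, and in Z/nZ every nonzero, non-unit element is a zero-divisor). Scan a = 1, ..., 47 and keep those with gcd(a, 48) > 1:
  gcd(2, 48) = 2, gcd(3, 48) = 3, gcd(4, 48) = 4, gcd(6, 48) = 6, gcd(8, 48) = 8, gcd(9, 48) = 3, gcd(10, 48) = 2, gcd(12, 48) = 12, gcd(14, 48) = 2, gcd(15, 48) = 3, gcd(16, 48) = 16, gcd(18, 48) = 6, gcd(20, 48) = 4, gcd(21, 48) = 3, gcd(22, 48) = 2, gcd(24, 48) = 24, gcd(26, 48) = 2, gcd(27, 48) = 3, gcd(28, 48) = 4, gcd(30, 48) = 6, gcd(32, 48) = 16, gcd(33, 48) = 3, gcd(34, 48) = 2, gcd(36, 48) = 12, gcd(38, 48) = 2, gcd(39, 48) = 3, gcd(40, 48) = 8, gcd(42, 48) = 6, gcd(44, 48) = 4, gcd(45, 48) = 3, gcd(46, 48) = 2.
All other a ∈ {1, ..., 47} have gcd(a, 48) = 1 and are units. So the nonzero zero-divisors are exactly the 31 values of a appearing in this scan.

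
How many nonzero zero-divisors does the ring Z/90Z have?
In Z/90Z each nonzero element is either a unit (gcd with 90 is 1) or a zero-divisor (gcd > 1). The number of units is φ(90): factorise 90 = 2 · 3^2 · 5, so φ(90) = (2 − 1) · (3^2 − 3^1) · (5 − 1) = 1 · 6 · 4 = 24. The nonzero elements number 90 − 1 = 89. Hence the nonzero zero-divisors number 89 − 24 = 65.

Final answer: Z/90Z has 65 nonzero zero-divisors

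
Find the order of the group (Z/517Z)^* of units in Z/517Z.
(Z/517Z)^* consists of the classes a with gcd(a, 517) = 1, so its order is φ(517). φ is multiplicative, with φ(p^e) = p^e − p^(e−1). Factorise 517 = 11 · 47. Then
  φ(517) = (11 − 1) · (47 − 1) = 10 · 46 = 460.
Thus |(Z/517Z)^*| = 460.

Final answer: |(Z/517Z)^*| = 460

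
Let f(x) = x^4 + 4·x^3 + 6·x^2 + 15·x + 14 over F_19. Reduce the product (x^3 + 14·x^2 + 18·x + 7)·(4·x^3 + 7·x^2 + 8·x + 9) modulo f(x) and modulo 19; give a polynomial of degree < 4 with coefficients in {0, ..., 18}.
Multiply as integer polynomials: a · b = 4·x^6 + 63·x^5 + 178·x^4 + 275·x^3 + 319·x^2 + 218·x + 63. Reducing coefficients mod 19: a · b ≡ 4·x^6 + 6·x^5 + 7·x^4 + 9·x^3 + 15·x^2 + 9·x + 6. Now divide by f(x) = x^4 + 4·x^3 + 6·x^2 + 15·x + 14 in F_19[x], eliminating the leading term at each step:
  leading term 4·x^6: subtract (4·x^2)·f(x) = 4·x^6 + 16·x^5 + 5·x^4 + 3·x^3 + 18·x^2, leaving 9·x^5 + 2·x^4 + 6·x^3 + 16·x^2 + 9·x + 6 (coefficients mod 19)
  leading term 9·x^5: subtract (9·x)·f(x) = 9·x^5 + 17·x^4 + 16·x^3 + 2·x^2 + 12·x, leaving 4·x^4 + 9·x^3 + 14·x^2 + 16·x + 6 (coefficients mod 19)
  leading term 4·x^4: subtract (4)·f(x) = 4·x^4 + 16·x^3 + 5·x^2 + 3·x + 18, leaving 12·x^3 + 9·x^2 + 13·x + 7 (coefficients mod 19)
The degree is now < 4, so this is the remainder. Hence a · b ≡ 12·x^3 + 9·x^2 + 13·x + 7 in F_19[x]/(f).

Final answer: a · b ≡ 12·x^3 + 9·x^2 + 13·x + 7 (mod f(x))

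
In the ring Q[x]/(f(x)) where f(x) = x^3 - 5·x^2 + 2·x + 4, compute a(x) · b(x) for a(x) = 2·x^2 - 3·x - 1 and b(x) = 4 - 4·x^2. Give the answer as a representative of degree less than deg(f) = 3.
First multiply in Q[x] without reducing: a · b = -8·x^4 + 12·x^3 + 12·x^2 - 12·x - 4. Now divide by f(x) = x^3 - 5·x^2 + 2·x + 4, eliminating the leading term at each step:
  leading term -8·x^4: subtract (-8·x)·f(x) = -8·x^4 + 40·x^3 - 16·x^2 - 32·x, leaving -28·x^3 + 28·x^2 + 20·x - 4
  leading term -28·x^3: subtract (-28)·f(x) = -28·x^3 + 140·x^2 - 56·x - 112, leaving -112·x^2 + 76·x + 108
The degree is now < 3, so this is the remainder. Hence a · b ≡ -112·x^2 + 76·x + 108 in Q[x]/(f).

Final answer: a · b ≡ -112·x^2 + 76·x + 108 (mod f(x))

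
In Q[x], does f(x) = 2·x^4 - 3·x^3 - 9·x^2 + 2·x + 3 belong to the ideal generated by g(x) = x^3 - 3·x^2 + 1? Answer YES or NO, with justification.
In Q[x] the ideal (g) consists of all multiples of g, so f ∈ (g) iff g | f, i.e. iff the remainder of f on division by g is 0. Divide f by g (g is monic, so eliminate the leading term of the running remainder at each step):
  leading term 2·x^4: subtract (2·x)·g(x) = 2·x^4 - 6·x^3 + 2·x, leaving 3·x^3 - 9·x^2 + 3
  leading term 3·x^3: subtract (3)·g(x) = 3·x^3 - 9·x^2 + 3, leaving 0
The remainder is 0, so f(x) = g(x) · h(x) with h(x) = 2·x + 3. Hence g | f, i.e. f ∈ (g).

Final answer: YES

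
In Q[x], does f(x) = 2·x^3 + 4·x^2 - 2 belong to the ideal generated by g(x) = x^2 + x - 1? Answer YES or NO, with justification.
In Q[x] the ideal (g) consists of all multiples of g, so f ∈ (g) iff g | f, i.e. iff the remainder of f on division by g is 0. Divide f by g (g is monic, so eliminate the leading term of the running remainder at each step):
  leading term 2·x^3: subtract (2·x)·g(x) = 2·x^3 + 2·x^2 - 2·x, leaving 2·x^2 + 2·x - 2
  leading term 2·x^2: subtract (2)·g(x) = 2·x^2 + 2·x - 2, leaving 0
The remainder is 0, so f(x) = g(x) · h(x) with h(x) = 2·x + 2. Hence g | f, i.e. f ∈ (g).

Final answer: YES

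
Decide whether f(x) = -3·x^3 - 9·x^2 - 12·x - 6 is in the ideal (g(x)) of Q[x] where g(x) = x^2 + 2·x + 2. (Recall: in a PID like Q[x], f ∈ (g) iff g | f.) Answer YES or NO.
YES

In Q[x] the ideal (g) consists of all multiples of g, so f ∈ (g) iff g | f, i.e. iff the remainder of f on division by g is 0. Divide f by g (g is monic, so eliminate the leading term of the running remainder at each step):
  leading term -3·x^3: subtract (-3·x)·g(x) = -3·x^3 - 6·x^2 - 6·x, leaving -3·x^2 - 6·x - 6
  leading term -3·x^2: subtract (-3)·g(x) = -3·x^2 - 6·x - 6, leaving 0
The remainder is 0, so f(x) = g(x) · h(x) with h(x) = -3·x - 3. Hence g | f, i.e. f ∈ (g).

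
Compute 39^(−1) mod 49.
Apply the extended Euclidean algorithm to (49, 39), tracking rows (r, s, t) with s·49 + t·39 = r. Each division r_prev = q·r_cur + r_new produces the new row as (previous row) − q·(current row):
  row A: (49, 1, 0)   [1·49 + 0·39 = 49]
  row B: (39, 0, 1)   [0·49 + 1·39 = 39]
  49 = 1·39 + 10   → row C = row A − 1·row B = (10, 1, −1)   [check: 1·49 − 1·39 = 10]
  39 = 3·10 + 9   → row D = row B − 3·row C = (9, −3, 4)   [check: −3·49 + 4·39 = 9]
  10 = 1·9 + 1   → row E = row C − 1·row D = (1, 4, −5)   [check: 4·49 − 5·39 = 1]
  9 = 9·1 + 0   → remainder 0, stop. gcd = 1 (last nonzero row E).
The gcd is 1, so 39 is invertible mod 49. The last nonzero row gives 4·49 − 5·39 = 1, so t = −5. So 39^(−1) ≡ −5 ≡ 44 (mod 49). Verify: 39 · 44 = 1716 ≡ 1 (mod 49). ✓

Final answer: 39^(−1) ≡ 44 (mod 49)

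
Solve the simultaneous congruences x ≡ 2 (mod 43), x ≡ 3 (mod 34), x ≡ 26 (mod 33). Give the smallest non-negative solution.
The moduli 43, 34, 33 are pairwise coprime, so by the CRT there is a unique solution mod 43·34·33 = 48246.
Solve by successive substitution. Start with x ≡ 2 (mod 43).
  Combine with x ≡ 3 (mod 34): write x = 2 + 43·t and require 2 + 43·t ≡ 3 (mod 34), i.e. 43·t ≡ 3 − 2 ≡ 1 (mod 34). Since 43^(−1) ≡ 19 (mod 34) (43 ≡ 9 (mod 34)), t ≡ 19·1 ≡ 19 (mod 34). So x ≡ 2 + 43·19 = 819 (mod 1462).
  Combine with x ≡ 26 (mod 33): write x = 819 + 1462·t and require 819 + 1462·t ≡ 26 (mod 33), i.e. 1462·t ≡ 26 − 819 ≡ 32 (mod 33). Since 1462^(−1) ≡ 10 (mod 33) (1462 ≡ 10 (mod 33)), t ≡ 10·32 ≡ 23 (mod 33). So x ≡ 819 + 1462·23 = 34445 (mod 48246).
Unique solution in [0, 48246): x = 34445.

Final answer: x ≡ 34445 (mod 48246); the representative in [0, 48246) is 34445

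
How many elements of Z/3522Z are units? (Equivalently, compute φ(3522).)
Z/3522Z has φ(3522) = 1172 units

An element a ∈ Z/3522Z is a unit iff gcd(a, 3522) = 1, so the number of units is φ(3522). φ is multiplicative, with φ(p^e) = p^e − p^(e−1). Factorise 3522 = 2 · 3 · 587. Then
  φ(3522) = (2 − 1) · (3 − 1) · (587 − 1) = 1 · 2 · 586 = 1172.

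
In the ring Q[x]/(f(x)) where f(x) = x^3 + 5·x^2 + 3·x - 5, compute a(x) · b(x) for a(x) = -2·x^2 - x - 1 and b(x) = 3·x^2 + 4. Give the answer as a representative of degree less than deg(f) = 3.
First multiply in Q[x] without reducing: a · b = -6·x^4 - 3·x^3 - 11·x^2 - 4·x - 4. Now divide by f(x) = x^3 + 5·x^2 + 3·x - 5, eliminating the leading term at each step:
  leading term -6·x^4: subtract (-6·x)·f(x) = -6·x^4 - 30·x^3 - 18·x^2 + 30·x, leaving 27·x^3 + 7·x^2 - 34·x - 4
  leading term 27·x^3: subtract (27)·f(x) = 27·x^3 + 135·x^2 + 81·x - 135, leaving -128·x^2 - 115·x + 131
The degree is now < 3, so this is the remainder. Hence a · b ≡ -128·x^2 - 115·x + 131 in Q[x]/(f).

Final answer: a · b ≡ -128·x^2 - 115·x + 131 (mod f(x))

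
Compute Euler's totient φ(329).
φ(329) = 276

φ is multiplicative, with φ(p^e) = p^e − p^(e−1). Factorise 329 = 7 · 47. Then
  φ(329) = (7 − 1) · (47 − 1) = 6 · 46 = 276.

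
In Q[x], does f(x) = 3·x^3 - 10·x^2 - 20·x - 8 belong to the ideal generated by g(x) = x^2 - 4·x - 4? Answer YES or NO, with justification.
YES

In Q[x] the ideal (g) consists of all multiples of g, so f ∈ (g) iff g | f, i.e. iff the remainder of f on division by g is 0. Divide f by g (g is monic, so eliminate the leading term of the running remainder at each step):
  leading term 3·x^3: subtract (3·x)·g(x) = 3·x^3 - 12·x^2 - 12·x, leaving 2·x^2 - 8·x - 8
  leading term 2·x^2: subtract (2)·g(x) = 2·x^2 - 8·x - 8, leaving 0
The remainder is 0, so f(x) = g(x) · h(x) with h(x) = 3·x + 2. Hence g | f, i.e. f ∈ (g).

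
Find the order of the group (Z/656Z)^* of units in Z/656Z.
|(Z/656Z)^*| = 320

(Z/656Z)^* consists of the classes a with gcd(a, 656) = 1, so its order is φ(656). φ is multiplicative, with φ(p^e) = p^e − p^(e−1). Factorise 656 = 2^4 · 41. Then
  φ(656) = (2^4 − 2^3) · (41 − 1) = 8 · 40 = 320.
Thus |(Z/656Z)^*| = 320.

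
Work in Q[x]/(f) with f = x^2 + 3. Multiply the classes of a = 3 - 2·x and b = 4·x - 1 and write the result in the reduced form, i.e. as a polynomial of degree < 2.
First multiply in Q[x] without reducing: a · b = -8·x^2 + 14·x - 3. Now divide by f(x) = x^2 + 3, eliminating the leading term at each step:
  leading term -8·x^2: subtract (-8)·f(x) = -8·x^2 - 24, leaving 14·x + 21
The degree is now < 2, so this is the remainder. Hence a · b ≡ 14·x + 21 in Q[x]/(f).

Final answer: a · b ≡ 14·x + 21 (mod f(x))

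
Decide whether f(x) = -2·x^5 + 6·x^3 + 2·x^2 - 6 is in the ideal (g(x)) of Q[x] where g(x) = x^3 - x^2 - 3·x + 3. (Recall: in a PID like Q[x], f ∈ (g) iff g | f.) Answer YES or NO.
In Q[x] the ideal (g) consists of all multiples of g, so f ∈ (g) iff g | f, i.e. iff the remainder of f on division by g is 0. Divide f by g (g is monic, so eliminate the leading term of the running remainder at each step):
  leading term -2·x^5: subtract (-2·x^2)·g(x) = -2·x^5 + 2·x^4 + 6·x^3 - 6·x^2, leaving -2·x^4 + 8·x^2 - 6
  leading term -2·x^4: subtract (-2·x)·g(x) = -2·x^4 + 2·x^3 + 6·x^2 - 6·x, leaving -2·x^3 + 2·x^2 + 6·x - 6
  leading term -2·x^3: subtract (-2)·g(x) = -2·x^3 + 2·x^2 + 6·x - 6, leaving 0
The remainder is 0, so f(x) = g(x) · h(x) with h(x) = -2·x^2 - 2·x - 2. Hence g | f, i.e. f ∈ (g).

Final answer: YES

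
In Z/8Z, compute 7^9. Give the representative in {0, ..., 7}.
Use repeated squaring. Binary(9) = 1001. Walk through the bits of the exponent 9 left-to-right: at each bit after the leading one, square the running value, then multiply by 7 if the bit is 1 (always reducing mod 8):
  bit 1 = 1 (leading): start with 7.
  bit 2 = 0: square 7^2 = 49 ≡ 1 (mod 8).
  bit 3 = 0: square 1^2 = 1 (mod 8).
  bit 4 = 1: square 1^2 = 1; bit is 1, so multiply 1·7 = 7 (mod 8).
Final value: 7^9 ≡ 7 (mod 8).

Final answer: 7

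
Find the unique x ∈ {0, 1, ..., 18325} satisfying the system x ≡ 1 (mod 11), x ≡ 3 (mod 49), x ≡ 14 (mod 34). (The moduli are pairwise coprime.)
x ≡ 1816 (mod 18326); the representative in [0, 18326) is 1816

The moduli 11, 49, 34 are pairwise coprime, so by the CRT there is a unique solution mod 11·49·34 = 18326.
Solve by successive substitution. Start with x ≡ 1 (mod 11).
  Combine with x ≡ 3 (mod 49): write x = 1 + 11·t and require 1 + 11·t ≡ 3 (mod 49), i.e. 11·t ≡ 3 − 1 ≡ 2 (mod 49). Since 11^(−1) ≡ 9 (mod 49), t ≡ 9·2 ≡ 18 (mod 49). So x ≡ 1 + 11·18 = 199 (mod 539).
  Combine with x ≡ 14 (mod 34): write x = 199 + 539·t and require 199 + 539·t ≡ 14 (mod 34), i.e. 539·t ≡ 14 − 199 ≡ 19 (mod 34). Since 539^(−1) ≡ 27 (mod 34) (539 ≡ 29 (mod 34)), t ≡ 27·19 ≡ 3 (mod 34). So x ≡ 199 + 539·3 = 1816 (mod 18326).
Unique solution in [0, 18326): x = 1816.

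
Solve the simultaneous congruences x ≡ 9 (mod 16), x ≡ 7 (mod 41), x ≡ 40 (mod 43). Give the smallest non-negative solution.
x ≡ 12553 (mod 28208); the representative in [0, 28208) is 12553

The moduli 16, 41, 43 are pairwise coprime, so by the CRT there is a unique solution mod 16·41·43 = 28208.
Solve by successive substitution. Start with x ≡ 9 (mod 16).
  Combine with x ≡ 7 (mod 41): write x = 9 + 16·t and require 9 + 16·t ≡ 7 (mod 41), i.e. 16·t ≡ 7 − 9 ≡ 39 (mod 41). Since 16^(−1) ≡ 18 (mod 41), t ≡ 18·39 ≡ 5 (mod 41). So x ≡ 9 + 16·5 = 89 (mod 656).
  Combine with x ≡ 40 (mod 43): write x = 89 + 656·t and require 89 + 656·t ≡ 40 (mod 43), i.e. 656·t ≡ 40 − 89 ≡ 37 (mod 43). Since 656^(−1) ≡ 4 (mod 43) (656 ≡ 11 (mod 43)), t ≡ 4·37 ≡ 19 (mod 43). So x ≡ 89 + 656·19 = 12553 (mod 28208).
Unique solution in [0, 28208): x = 12553.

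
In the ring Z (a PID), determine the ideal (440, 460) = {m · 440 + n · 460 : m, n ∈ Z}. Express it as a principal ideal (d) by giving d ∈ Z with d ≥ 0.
In the PID Z, (a, b) is generated by gcd(a, b). Compute gcd(460, 440) with the extended Euclidean algorithm, tracking rows (r, s, t) with s·460 + t·440 = r:
  row A: (460, 1, 0)   [1·460 + 0·440 = 460]
  row B: (440, 0, 1)   [0·460 + 1·440 = 440]
  460 = 1·440 + 20   → row C = row A − 1·row B = (20, 1, −1)   [check: 1·460 − 1·440 = 20]
  440 = 22·20 + 0   → remainder 0, stop. gcd = 20 (last nonzero row C).
So gcd(440, 460) = 20, with Bézout identity 1·460 − 1·440 = 20. Containment (⊇): the Bézout identity exhibits 20 as an element of (440, 460), giving (20) ⊆ (440, 460). Containment (⊆): since 20 | 440 and 20 | 460 (440 = 20·22, 460 = 20·23), every Z-linear combination of 440 and 460 is divisible by 20, so (440, 460) ⊆ (20). Therefore (440, 460) = (20), d = 20.

Final answer: (440, 460) = (20); d = 20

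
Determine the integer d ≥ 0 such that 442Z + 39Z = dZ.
(442, 39) = (13); d = 13

In the PID Z, (a, b) is generated by gcd(a, b). Compute gcd(442, 39) with the extended Euclidean algorithm, tracking rows (r, s, t) with s·442 + t·39 = r:
  row A: (442, 1, 0)   [1·442 + 0·39 = 442]
  row B: (39, 0, 1)   [0·442 + 1·39 = 39]
  442 = 11·39 + 13   → row C = row A − 11·row B = (13, 1, −11)   [check: 1·442 − 11·39 = 13]
  39 = 3·13 + 0   → remainder 0, stop. gcd = 13 (last nonzero row C).
So gcd(442, 39) = 13, with Bézout identity 1·442 − 11·39 = 13. Containment (⊇): the Bézout identity exhibits 13 as an element of (442, 39), giving (13) ⊆ (442, 39). Containment (⊆): since 13 | 442 and 13 | 39 (442 = 13·34, 39 = 13·3), every Z-linear combination of 442 and 39 is divisible by 13, so (442, 39) ⊆ (13). Therefore (442, 39) = (13), d = 13.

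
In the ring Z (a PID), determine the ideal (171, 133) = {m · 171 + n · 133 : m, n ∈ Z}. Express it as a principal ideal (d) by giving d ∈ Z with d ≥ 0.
In the PID Z, (a, b) is generated by gcd(a, b). Compute gcd(171, 133) with the extended Euclidean algorithm, tracking rows (r, s, t) with s·171 + t·133 = r:
  row A: (171, 1, 0)   [1·171 + 0·133 = 171]
  row B: (133, 0, 1)   [0·171 + 1·133 = 133]
  171 = 1·133 + 38   → row C = row A − 1·row B = (38, 1, −1)   [check: 1·171 − 1·133 = 38]
  133 = 3·38 + 19   → row D = row B − 3·row C = (19, −3, 4)   [check: −3·171 + 4·133 = 19]
  38 = 2·19 + 0   → remainder 0, stop. gcd = 19 (last nonzero row D).
So gcd(171, 133) = 19, with Bézout identity −3·171 + 4·133 = 19. Containment (⊇): the Bézout identity exhibits 19 as an element of (171, 133), giving (19) ⊆ (171, 133). Containment (⊆): since 19 | 171 and 19 | 133 (171 = 19·9, 133 = 19·7), every Z-linear combination of 171 and 133 is divisible by 19, so (171, 133) ⊆ (19). Therefore (171, 133) = (19), d = 19.

Final answer: (171, 133) = (19); d = 19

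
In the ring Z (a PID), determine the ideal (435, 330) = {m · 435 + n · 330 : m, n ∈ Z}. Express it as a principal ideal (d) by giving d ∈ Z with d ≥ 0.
In the PID Z, (a, b) is generated by gcd(a, b). Compute gcd(435, 330) with the extended Euclidean algorithm, tracking rows (r, s, t) with s·435 + t·330 = r:
  row A: (435, 1, 0)   [1·435 + 0·330 = 435]
  row B: (330, 0, 1)   [0·435 + 1·330 = 330]
  435 = 1·330 + 105   → row C = row A − 1·row B = (105, 1, −1)   [check: 1·435 − 1·330 = 105]
  330 = 3·105 + 15   → row D = row B − 3·row C = (15, −3, 4)   [check: −3·435 + 4·330 = 15]
  105 = 7·15 + 0   → remainder 0, stop. gcd = 15 (last nonzero row D).
So gcd(435, 330) = 15, with Bézout identity −3·435 + 4·330 = 15. Containment (⊇): the Bézout identity exhibits 15 as an element of (435, 330), giving (15) ⊆ (435, 330). Containment (⊆): since 15 | 435 and 15 | 330 (435 = 15·29, 330 = 15·22), every Z-linear combination of 435 and 330 is divisible by 15, so (435, 330) ⊆ (15). Therefore (435, 330) = (15), d = 15.

Final answer: (435, 330) = (15); d = 15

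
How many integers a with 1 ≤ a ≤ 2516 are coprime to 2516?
The number of a ∈ {1, ..., 2516} with gcd(a, 2516) = 1 is by definition Euler's totient φ(2516). φ is multiplicative, with φ(p^e) = p^e − p^(e−1). Factorise 2516 = 2^2 · 17 · 37. Then
  φ(2516) = (2^2 − 2^1) · (17 − 1) · (37 − 1) = 2 · 16 · 36 = 1152.
So there are 1152 such integers.

Final answer: 1152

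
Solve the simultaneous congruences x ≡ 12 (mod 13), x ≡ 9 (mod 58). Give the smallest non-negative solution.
The moduli 13, 58 are pairwise coprime, so by the CRT there is a unique solution mod 13·58 = 754.
Solve by successive substitution. Start with x ≡ 12 (mod 13).
  Combine with x ≡ 9 (mod 58): write x = 12 + 13·t and require 12 + 13·t ≡ 9 (mod 58), i.e. 13·t ≡ 9 − 12 ≡ 55 (mod 58). Since 13^(−1) ≡ 9 (mod 58), t ≡ 9·55 ≡ 31 (mod 58). So x ≡ 12 + 13·31 = 415 (mod 754).
Unique solution in [0, 754): x = 415.

Final answer: x ≡ 415 (mod 754); the representative in [0, 754) is 415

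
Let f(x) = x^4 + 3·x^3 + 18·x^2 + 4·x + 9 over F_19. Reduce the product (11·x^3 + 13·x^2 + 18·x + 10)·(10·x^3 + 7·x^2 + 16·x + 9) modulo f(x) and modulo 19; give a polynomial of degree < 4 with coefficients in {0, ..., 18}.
a · b ≡ 4·x^3 + 10·x^2 + 5·x + 2 (mod f(x))

Multiply as integer polynomials: a · b = 110·x^6 + 207·x^5 + 447·x^4 + 533·x^3 + 475·x^2 + 322·x + 90. Reducing coefficients mod 19: a · b ≡ 15·x^6 + 17·x^5 + 10·x^4 + x^3 + 18·x + 14. Now divide by f(x) = x^4 + 3·x^3 + 18·x^2 + 4·x + 9 in F_19[x], eliminating the leading term at each step:
  leading term 15·x^6: subtract (15·x^2)·f(x) = 15·x^6 + 7·x^5 + 4·x^4 + 3·x^3 + 2·x^2, leaving 10·x^5 + 6·x^4 + 17·x^3 + 17·x^2 + 18·x + 14 (coefficients mod 19)
  leading term 10·x^5: subtract (10·x)·f(x) = 10·x^5 + 11·x^4 + 9·x^3 + 2·x^2 + 14·x, leaving 14·x^4 + 8·x^3 + 15·x^2 + 4·x + 14 (coefficients mod 19)
  leading term 14·x^4: subtract (14)·f(x) = 14·x^4 + 4·x^3 + 5·x^2 + 18·x + 12, leaving 4·x^3 + 10·x^2 + 5·x + 2 (coefficients mod 19)
The degree is now < 4, so this is the remainder. Hence a · b ≡ 4·x^3 + 10·x^2 + 5·x + 2 in F_19[x]/(f).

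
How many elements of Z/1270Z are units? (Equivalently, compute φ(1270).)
An element a ∈ Z/1270Z is a unit iff gcd(a, 1270) = 1, so the number of units is φ(1270). φ is multiplicative, with φ(p^e) = p^e − p^(e−1). Factorise 1270 = 2 · 5 · 127. Then
  φ(1270) = (2 − 1) · (5 − 1) · (127 − 1) = 1 · 4 · 126 = 504.

Final answer: Z/1270Z has φ(1270) = 504 units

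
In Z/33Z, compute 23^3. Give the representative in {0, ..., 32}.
Use repeated squaring. Binary(3) = 11. Walk through the bits of the exponent 3 left-to-right: at each bit after the leading one, square the running value, then multiply by 23 if the bit is 1 (always reducing mod 33):
  bit 1 = 1 (leading): start with 23.
  bit 2 = 1: square 23^2 = 529 ≡ 1; bit is 1, so multiply 1·23 = 23 (mod 33).
Final value: 23^3 ≡ 23 (mod 33).

Final answer: 23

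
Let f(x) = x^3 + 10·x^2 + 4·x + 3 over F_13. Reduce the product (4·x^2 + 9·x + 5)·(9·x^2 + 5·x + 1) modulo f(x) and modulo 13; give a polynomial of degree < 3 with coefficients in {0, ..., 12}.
Multiply as integer polynomials: a · b = 36·x^4 + 101·x^3 + 94·x^2 + 34·x + 5. Reducing coefficients mod 13: a · b ≡ 10·x^4 + 10·x^3 + 3·x^2 + 8·x + 5. Now divide by f(x) = x^3 + 10·x^2 + 4·x + 3 in F_13[x], eliminating the leading term at each step:
  leading term 10·x^4: subtract (10·x)·f(x) = 10·x^4 + 9·x^3 + x^2 + 4·x, leaving x^3 + 2·x^2 + 4·x + 5 (coefficients mod 13)
  leading term x^3: subtract (1)·f(x) = x^3 + 10·x^2 + 4·x + 3, leaving 5·x^2 + 2 (coefficients mod 13)
The degree is now < 3, so this is the remainder. Hence a · b ≡ 5·x^2 + 2 in F_13[x]/(f).

Final answer: a · b ≡ 5·x^2 + 2 (mod f(x))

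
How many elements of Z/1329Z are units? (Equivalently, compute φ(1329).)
An element a ∈ Z/1329Z is a unit iff gcd(a, 1329) = 1, so the number of units is φ(1329). φ is multiplicative, with φ(p^e) = p^e − p^(e−1). Factorise 1329 = 3 · 443. Then
  φ(1329) = (3 − 1) · (443 − 1) = 2 · 442 = 884.

Final answer: Z/1329Z has φ(1329) = 884 units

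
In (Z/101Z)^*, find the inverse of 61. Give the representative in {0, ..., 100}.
61^(−1) ≡ 53 (mod 101)

Apply the extended Euclidean algorithm to (101, 61), tracking rows (r, s, t) with s·101 + t·61 = r. Each division r_prev = q·r_cur + r_new produces the new row as (previous row) − q·(current row):
  row A: (101, 1, 0)   [1·101 + 0·61 = 101]
  row B: (61, 0, 1)   [0·101 + 1·61 = 61]
  101 = 1·61 + 40   → row C = row A − 1·row B = (40, 1, −1)   [check: 1·101 − 1·61 = 40]
  61 = 1·40 + 21   → row D = row B − 1·row C = (21, −1, 2)   [check: −1·101 + 2·61 = 21]
  40 = 1·21 + 19   → row E = row C − 1·row D = (19, 2, −3)   [check: 2·101 − 3·61 = 19]
  21 = 1·19 + 2   → row F = row D − 1·row E = (2, −3, 5)   [check: −3·101 + 5·61 = 2]
  19 = 9·2 + 1   → row G = row E − 9·row F = (1, 29, −48)   [check: 29·101 − 48·61 = 1]
  2 = 2·1 + 0   → remainder 0, stop. gcd = 1 (last nonzero row G).
The gcd is 1, so 61 is invertible mod 101. The last nonzero row gives 29·101 − 48·61 = 1, so t = −48. So 61^(−1) ≡ −48 ≡ 53 (mod 101). Verify: 61 · 53 = 3233 ≡ 1 (mod 101). ✓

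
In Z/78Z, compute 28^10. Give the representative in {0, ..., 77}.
10

Use repeated squaring. Binary(10) = 1010. Walk through the bits of the exponent 10 left-to-right: at each bit after the leading one, square the running value, then multiply by 28 if the bit is 1 (always reducing mod 78):
  bit 1 = 1 (leading): start with 28.
  bit 2 = 0: square 28^2 = 784 ≡ 4 (mod 78).
  bit 3 = 1: square 4^2 = 16; bit is 1, so multiply 16·28 = 448 ≡ 58 (mod 78).
  bit 4 = 0: square 58^2 = 3364 ≡ 10 (mod 78).
Final value: 28^10 ≡ 10 (mod 78).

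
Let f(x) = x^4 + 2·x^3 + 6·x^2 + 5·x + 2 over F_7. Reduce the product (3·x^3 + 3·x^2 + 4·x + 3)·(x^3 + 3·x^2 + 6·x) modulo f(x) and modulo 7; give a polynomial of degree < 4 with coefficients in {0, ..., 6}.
Multiply as integer polynomials: a · b = 3·x^6 + 12·x^5 + 31·x^4 + 33·x^3 + 33·x^2 + 18·x. Reducing coefficients mod 7: a · b ≡ 3·x^6 + 5·x^5 + 3·x^4 + 5·x^3 + 5·x^2 + 4·x. Now divide by f(x) = x^4 + 2·x^3 + 6·x^2 + 5·x + 2 in F_7[x], eliminating the leading term at each step:
  leading term 3·x^6: subtract (3·x^2)·f(x) = 3·x^6 + 6·x^5 + 4·x^4 + x^3 + 6·x^2, leaving 6·x^5 + 6·x^4 + 4·x^3 + 6·x^2 + 4·x (coefficients mod 7)
  leading term 6·x^5: subtract (6·x)·f(x) = 6·x^5 + 5·x^4 + x^3 + 2·x^2 + 5·x, leaving x^4 + 3·x^3 + 4·x^2 + 6·x (coefficients mod 7)
  leading term x^4: subtract (1)·f(x) = x^4 + 2·x^3 + 6·x^2 + 5·x + 2, leaving x^3 + 5·x^2 + x + 5 (coefficients mod 7)
The degree is now < 4, so this is the remainder. Hence a · b ≡ x^3 + 5·x^2 + x + 5 in F_7[x]/(f).

Final answer: a · b ≡ x^3 + 5·x^2 + x + 5 (mod f(x))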